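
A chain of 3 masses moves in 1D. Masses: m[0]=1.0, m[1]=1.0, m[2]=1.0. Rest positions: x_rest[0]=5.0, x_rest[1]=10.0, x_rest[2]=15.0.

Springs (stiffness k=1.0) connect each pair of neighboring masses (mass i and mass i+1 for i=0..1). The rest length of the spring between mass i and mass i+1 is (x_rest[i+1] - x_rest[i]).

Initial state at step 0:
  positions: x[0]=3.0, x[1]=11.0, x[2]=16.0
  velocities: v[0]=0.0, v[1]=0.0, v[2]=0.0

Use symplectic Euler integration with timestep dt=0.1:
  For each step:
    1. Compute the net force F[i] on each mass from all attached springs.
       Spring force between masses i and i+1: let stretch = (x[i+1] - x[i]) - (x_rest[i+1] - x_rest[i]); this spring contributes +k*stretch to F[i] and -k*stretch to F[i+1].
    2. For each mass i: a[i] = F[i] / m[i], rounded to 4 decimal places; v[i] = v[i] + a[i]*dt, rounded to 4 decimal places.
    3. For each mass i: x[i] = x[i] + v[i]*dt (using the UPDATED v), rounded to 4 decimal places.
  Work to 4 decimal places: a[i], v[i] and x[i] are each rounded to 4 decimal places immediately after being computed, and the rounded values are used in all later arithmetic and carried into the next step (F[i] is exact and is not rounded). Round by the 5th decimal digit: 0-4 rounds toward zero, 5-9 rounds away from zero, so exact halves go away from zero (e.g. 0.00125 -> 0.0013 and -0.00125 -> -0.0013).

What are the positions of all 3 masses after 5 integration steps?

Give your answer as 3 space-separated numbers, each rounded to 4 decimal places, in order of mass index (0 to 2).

Step 0: x=[3.0000 11.0000 16.0000] v=[0.0000 0.0000 0.0000]
Step 1: x=[3.0300 10.9700 16.0000] v=[0.3000 -0.3000 0.0000]
Step 2: x=[3.0894 10.9109 15.9997] v=[0.5940 -0.5910 -0.0030]
Step 3: x=[3.1770 10.8245 15.9985] v=[0.8762 -0.8643 -0.0119]
Step 4: x=[3.2911 10.7133 15.9956] v=[1.1410 -1.1117 -0.0293]
Step 5: x=[3.4294 10.5807 15.9899] v=[1.3832 -1.3257 -0.0575]

Answer: 3.4294 10.5807 15.9899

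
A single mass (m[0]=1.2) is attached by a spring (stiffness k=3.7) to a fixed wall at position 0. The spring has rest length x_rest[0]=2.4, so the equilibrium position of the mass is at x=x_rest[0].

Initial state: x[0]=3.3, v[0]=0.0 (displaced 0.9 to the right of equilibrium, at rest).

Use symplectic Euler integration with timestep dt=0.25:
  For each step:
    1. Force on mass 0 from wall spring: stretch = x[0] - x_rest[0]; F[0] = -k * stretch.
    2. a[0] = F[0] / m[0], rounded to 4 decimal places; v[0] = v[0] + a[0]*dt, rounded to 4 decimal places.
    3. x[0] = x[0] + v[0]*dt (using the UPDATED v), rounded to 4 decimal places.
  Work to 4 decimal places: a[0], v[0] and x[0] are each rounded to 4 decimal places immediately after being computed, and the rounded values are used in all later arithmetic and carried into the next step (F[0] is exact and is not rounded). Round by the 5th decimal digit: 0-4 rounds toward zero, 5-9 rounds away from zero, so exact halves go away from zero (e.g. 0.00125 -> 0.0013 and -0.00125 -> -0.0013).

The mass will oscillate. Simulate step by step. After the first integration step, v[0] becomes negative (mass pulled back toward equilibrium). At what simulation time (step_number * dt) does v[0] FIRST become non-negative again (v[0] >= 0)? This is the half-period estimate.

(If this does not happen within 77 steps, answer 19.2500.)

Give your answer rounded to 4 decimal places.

Answer: 2.0000

Derivation:
Step 0: x=[3.3000] v=[0.0000]
Step 1: x=[3.1266] v=[-0.6938]
Step 2: x=[2.8131] v=[-1.2539]
Step 3: x=[2.4200] v=[-1.5723]
Step 4: x=[2.0231] v=[-1.5877]
Step 5: x=[1.6988] v=[-1.2972]
Step 6: x=[1.5096] v=[-0.7567]
Step 7: x=[1.4920] v=[-0.0704]
Step 8: x=[1.6494] v=[0.6295]
First v>=0 after going negative at step 8, time=2.0000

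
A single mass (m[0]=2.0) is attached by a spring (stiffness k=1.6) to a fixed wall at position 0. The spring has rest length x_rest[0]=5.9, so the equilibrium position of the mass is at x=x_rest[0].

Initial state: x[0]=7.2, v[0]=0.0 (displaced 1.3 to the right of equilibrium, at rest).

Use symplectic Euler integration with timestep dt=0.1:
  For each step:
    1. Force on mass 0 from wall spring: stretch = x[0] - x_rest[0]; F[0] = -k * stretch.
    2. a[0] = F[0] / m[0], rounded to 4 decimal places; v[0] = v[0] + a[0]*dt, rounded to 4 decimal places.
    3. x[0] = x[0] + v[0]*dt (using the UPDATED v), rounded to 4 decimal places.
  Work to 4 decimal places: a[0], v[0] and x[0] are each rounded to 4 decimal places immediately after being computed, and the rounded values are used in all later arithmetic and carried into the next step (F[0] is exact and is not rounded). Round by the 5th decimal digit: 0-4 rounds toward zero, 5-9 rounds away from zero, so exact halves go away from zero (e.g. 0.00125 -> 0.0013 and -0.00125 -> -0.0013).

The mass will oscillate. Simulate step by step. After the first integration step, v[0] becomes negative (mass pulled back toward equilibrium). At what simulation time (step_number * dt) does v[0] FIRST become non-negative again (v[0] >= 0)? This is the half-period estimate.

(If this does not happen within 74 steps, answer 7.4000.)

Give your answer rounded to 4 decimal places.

Step 0: x=[7.2000] v=[0.0000]
Step 1: x=[7.1896] v=[-0.1040]
Step 2: x=[7.1689] v=[-0.2072]
Step 3: x=[7.1380] v=[-0.3087]
Step 4: x=[7.0972] v=[-0.4077]
Step 5: x=[7.0469] v=[-0.5035]
Step 6: x=[6.9874] v=[-0.5953]
Step 7: x=[6.9192] v=[-0.6823]
Step 8: x=[6.8428] v=[-0.7638]
Step 9: x=[6.7589] v=[-0.8392]
Step 10: x=[6.6681] v=[-0.9079]
Step 11: x=[6.5712] v=[-0.9694]
Step 12: x=[6.4689] v=[-1.0231]
Step 13: x=[6.3620] v=[-1.0686]
Step 14: x=[6.2514] v=[-1.1056]
Step 15: x=[6.1380] v=[-1.1337]
Step 16: x=[6.0227] v=[-1.1527]
Step 17: x=[5.9065] v=[-1.1625]
Step 18: x=[5.7902] v=[-1.1630]
Step 19: x=[5.6748] v=[-1.1542]
Step 20: x=[5.5612] v=[-1.1362]
Step 21: x=[5.4503] v=[-1.1091]
Step 22: x=[5.3430] v=[-1.0731]
Step 23: x=[5.2402] v=[-1.0285]
Step 24: x=[5.1426] v=[-0.9757]
Step 25: x=[5.0511] v=[-0.9151]
Step 26: x=[4.9664] v=[-0.8472]
Step 27: x=[4.8892] v=[-0.7725]
Step 28: x=[4.8200] v=[-0.6916]
Step 29: x=[4.7595] v=[-0.6052]
Step 30: x=[4.7081] v=[-0.5140]
Step 31: x=[4.6662] v=[-0.4187]
Step 32: x=[4.6342] v=[-0.3200]
Step 33: x=[4.6123] v=[-0.2187]
Step 34: x=[4.6007] v=[-0.1157]
Step 35: x=[4.5995] v=[-0.0118]
Step 36: x=[4.6087] v=[0.0922]
First v>=0 after going negative at step 36, time=3.6000

Answer: 3.6000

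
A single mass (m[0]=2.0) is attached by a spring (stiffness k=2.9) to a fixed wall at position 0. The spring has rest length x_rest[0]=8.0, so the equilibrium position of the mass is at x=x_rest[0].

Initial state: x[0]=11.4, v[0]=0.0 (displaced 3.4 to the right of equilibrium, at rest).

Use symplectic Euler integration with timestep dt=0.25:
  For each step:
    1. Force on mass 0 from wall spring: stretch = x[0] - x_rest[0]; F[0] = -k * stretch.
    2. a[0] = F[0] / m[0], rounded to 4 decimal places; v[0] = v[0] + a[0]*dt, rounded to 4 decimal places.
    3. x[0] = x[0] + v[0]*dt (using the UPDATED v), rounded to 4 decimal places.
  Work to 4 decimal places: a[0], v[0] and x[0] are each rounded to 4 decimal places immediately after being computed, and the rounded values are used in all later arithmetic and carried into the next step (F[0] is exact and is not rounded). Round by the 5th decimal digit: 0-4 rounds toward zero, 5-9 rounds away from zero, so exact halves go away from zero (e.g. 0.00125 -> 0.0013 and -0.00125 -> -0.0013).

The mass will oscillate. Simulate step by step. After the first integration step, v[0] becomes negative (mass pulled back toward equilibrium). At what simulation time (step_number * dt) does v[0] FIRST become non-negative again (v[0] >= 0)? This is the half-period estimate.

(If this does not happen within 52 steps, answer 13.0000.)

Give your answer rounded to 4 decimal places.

Step 0: x=[11.4000] v=[0.0000]
Step 1: x=[11.0919] v=[-1.2325]
Step 2: x=[10.5036] v=[-2.3533]
Step 3: x=[9.6884] v=[-3.2609]
Step 4: x=[8.7202] v=[-3.8730]
Step 5: x=[7.6867] v=[-4.1341]
Step 6: x=[6.6816] v=[-4.0205]
Step 7: x=[5.7960] v=[-3.5426]
Step 8: x=[5.1101] v=[-2.7437]
Step 9: x=[4.6861] v=[-1.6961]
Step 10: x=[4.5624] v=[-0.4948]
Step 11: x=[4.7502] v=[0.7513]
First v>=0 after going negative at step 11, time=2.7500

Answer: 2.7500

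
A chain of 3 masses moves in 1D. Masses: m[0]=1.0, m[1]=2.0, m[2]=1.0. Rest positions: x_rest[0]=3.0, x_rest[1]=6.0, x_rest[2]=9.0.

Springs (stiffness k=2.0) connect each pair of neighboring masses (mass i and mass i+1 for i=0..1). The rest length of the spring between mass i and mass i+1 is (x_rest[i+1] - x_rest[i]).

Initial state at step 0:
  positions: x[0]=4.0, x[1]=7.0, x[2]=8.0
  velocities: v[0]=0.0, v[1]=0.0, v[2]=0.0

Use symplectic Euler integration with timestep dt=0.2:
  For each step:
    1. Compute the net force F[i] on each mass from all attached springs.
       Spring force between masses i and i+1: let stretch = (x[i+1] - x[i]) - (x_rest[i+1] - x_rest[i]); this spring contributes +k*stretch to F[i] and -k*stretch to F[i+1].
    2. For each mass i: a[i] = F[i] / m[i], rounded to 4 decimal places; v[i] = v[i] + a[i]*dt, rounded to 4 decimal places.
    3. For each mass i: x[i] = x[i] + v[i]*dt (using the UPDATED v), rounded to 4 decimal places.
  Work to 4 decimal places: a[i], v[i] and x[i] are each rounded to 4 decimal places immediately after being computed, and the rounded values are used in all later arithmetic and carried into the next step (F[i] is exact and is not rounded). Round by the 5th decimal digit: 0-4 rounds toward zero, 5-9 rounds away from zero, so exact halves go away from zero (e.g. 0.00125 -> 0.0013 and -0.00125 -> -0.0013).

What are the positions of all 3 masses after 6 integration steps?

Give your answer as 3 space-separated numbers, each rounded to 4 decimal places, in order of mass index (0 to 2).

Step 0: x=[4.0000 7.0000 8.0000] v=[0.0000 0.0000 0.0000]
Step 1: x=[4.0000 6.9200 8.1600] v=[0.0000 -0.4000 0.8000]
Step 2: x=[3.9936 6.7728 8.4608] v=[-0.0320 -0.7360 1.5040]
Step 3: x=[3.9695 6.5820 8.8666] v=[-0.1203 -0.9542 2.0288]
Step 4: x=[3.9144 6.3780 9.3296] v=[-0.2753 -1.0198 2.3150]
Step 5: x=[3.8164 6.1936 9.7965] v=[-0.4899 -0.9222 2.3344]
Step 6: x=[3.6686 6.0582 10.2151] v=[-0.7390 -0.6771 2.0932]

Answer: 3.6686 6.0582 10.2151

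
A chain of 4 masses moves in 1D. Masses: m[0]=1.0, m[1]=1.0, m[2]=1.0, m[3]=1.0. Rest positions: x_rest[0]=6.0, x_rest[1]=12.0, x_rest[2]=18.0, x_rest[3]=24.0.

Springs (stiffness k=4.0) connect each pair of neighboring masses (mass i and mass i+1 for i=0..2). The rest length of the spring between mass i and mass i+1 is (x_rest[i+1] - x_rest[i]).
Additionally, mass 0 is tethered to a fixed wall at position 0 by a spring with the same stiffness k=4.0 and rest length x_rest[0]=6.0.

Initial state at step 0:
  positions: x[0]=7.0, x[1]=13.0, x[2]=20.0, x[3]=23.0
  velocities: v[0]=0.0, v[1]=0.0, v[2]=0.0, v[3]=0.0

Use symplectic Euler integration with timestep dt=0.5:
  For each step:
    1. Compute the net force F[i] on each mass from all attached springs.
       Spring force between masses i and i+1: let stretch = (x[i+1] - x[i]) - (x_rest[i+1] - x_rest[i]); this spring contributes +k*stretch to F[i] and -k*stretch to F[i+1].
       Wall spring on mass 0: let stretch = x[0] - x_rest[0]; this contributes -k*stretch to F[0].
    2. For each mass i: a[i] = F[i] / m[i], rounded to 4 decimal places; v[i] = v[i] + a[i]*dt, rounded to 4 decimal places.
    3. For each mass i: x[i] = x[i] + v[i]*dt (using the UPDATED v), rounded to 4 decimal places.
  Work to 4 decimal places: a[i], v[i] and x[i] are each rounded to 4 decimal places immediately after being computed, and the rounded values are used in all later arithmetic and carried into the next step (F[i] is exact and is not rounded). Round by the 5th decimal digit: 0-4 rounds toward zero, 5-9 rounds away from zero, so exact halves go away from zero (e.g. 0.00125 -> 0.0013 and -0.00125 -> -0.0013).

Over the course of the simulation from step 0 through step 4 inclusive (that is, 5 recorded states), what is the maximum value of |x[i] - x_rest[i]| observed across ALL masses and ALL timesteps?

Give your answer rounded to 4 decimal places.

Step 0: x=[7.0000 13.0000 20.0000 23.0000] v=[0.0000 0.0000 0.0000 0.0000]
Step 1: x=[6.0000 14.0000 16.0000 26.0000] v=[-2.0000 2.0000 -8.0000 6.0000]
Step 2: x=[7.0000 9.0000 20.0000 25.0000] v=[2.0000 -10.0000 8.0000 -2.0000]
Step 3: x=[3.0000 13.0000 18.0000 25.0000] v=[-8.0000 8.0000 -4.0000 0.0000]
Step 4: x=[6.0000 12.0000 18.0000 24.0000] v=[6.0000 -2.0000 0.0000 -2.0000]
Max displacement = 3.0000

Answer: 3.0000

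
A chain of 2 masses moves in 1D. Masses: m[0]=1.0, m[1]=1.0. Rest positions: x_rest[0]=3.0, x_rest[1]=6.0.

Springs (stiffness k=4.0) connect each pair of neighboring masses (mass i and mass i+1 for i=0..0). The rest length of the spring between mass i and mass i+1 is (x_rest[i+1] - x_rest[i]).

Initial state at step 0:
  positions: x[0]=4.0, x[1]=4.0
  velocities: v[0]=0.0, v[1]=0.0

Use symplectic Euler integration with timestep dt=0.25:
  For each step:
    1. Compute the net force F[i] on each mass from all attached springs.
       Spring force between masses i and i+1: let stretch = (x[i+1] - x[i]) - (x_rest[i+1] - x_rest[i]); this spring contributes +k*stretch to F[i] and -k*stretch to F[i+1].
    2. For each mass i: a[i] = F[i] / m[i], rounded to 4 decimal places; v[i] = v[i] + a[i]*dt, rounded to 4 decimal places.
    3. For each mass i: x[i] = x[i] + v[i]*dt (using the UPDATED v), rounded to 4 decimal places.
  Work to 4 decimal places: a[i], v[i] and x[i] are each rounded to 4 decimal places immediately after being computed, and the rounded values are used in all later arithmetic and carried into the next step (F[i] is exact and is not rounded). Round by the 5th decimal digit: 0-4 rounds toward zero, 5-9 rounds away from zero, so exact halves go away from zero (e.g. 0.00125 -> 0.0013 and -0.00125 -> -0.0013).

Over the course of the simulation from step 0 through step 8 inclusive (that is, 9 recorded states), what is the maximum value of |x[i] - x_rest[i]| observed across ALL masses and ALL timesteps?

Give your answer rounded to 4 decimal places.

Step 0: x=[4.0000 4.0000] v=[0.0000 0.0000]
Step 1: x=[3.2500 4.7500] v=[-3.0000 3.0000]
Step 2: x=[2.1250 5.8750] v=[-4.5000 4.5000]
Step 3: x=[1.1875 6.8125] v=[-3.7500 3.7500]
Step 4: x=[0.9063 7.0938] v=[-1.1250 1.1250]
Step 5: x=[1.4219 6.5782] v=[2.0625 -2.0625]
Step 6: x=[2.4766 5.5235] v=[4.2188 -4.2188]
Step 7: x=[3.5430 4.4571] v=[4.2657 -4.2657]
Step 8: x=[4.0880 3.9122] v=[2.1798 -2.1798]
Max displacement = 2.0937

Answer: 2.0937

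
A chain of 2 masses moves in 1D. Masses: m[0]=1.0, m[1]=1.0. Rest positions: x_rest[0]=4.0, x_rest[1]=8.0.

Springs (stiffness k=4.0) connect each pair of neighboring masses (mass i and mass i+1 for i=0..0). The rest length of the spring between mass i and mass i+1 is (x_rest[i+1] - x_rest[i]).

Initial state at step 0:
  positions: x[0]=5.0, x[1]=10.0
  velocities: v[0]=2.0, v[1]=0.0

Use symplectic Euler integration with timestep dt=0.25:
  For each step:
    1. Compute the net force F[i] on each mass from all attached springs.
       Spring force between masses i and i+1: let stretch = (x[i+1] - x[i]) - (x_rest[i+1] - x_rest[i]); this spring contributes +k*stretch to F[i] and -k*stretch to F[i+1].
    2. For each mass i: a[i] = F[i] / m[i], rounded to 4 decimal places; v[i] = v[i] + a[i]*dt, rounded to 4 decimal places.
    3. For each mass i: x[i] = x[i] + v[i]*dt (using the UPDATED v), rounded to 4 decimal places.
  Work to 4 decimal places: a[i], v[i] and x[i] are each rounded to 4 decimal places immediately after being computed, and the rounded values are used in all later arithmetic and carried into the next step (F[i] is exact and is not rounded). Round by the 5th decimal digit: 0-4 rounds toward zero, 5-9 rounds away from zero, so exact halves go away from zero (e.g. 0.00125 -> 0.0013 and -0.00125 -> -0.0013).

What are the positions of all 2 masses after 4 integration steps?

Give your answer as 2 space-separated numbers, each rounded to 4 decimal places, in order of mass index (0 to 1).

Step 0: x=[5.0000 10.0000] v=[2.0000 0.0000]
Step 1: x=[5.7500 9.7500] v=[3.0000 -1.0000]
Step 2: x=[6.5000 9.5000] v=[3.0000 -1.0000]
Step 3: x=[7.0000 9.5000] v=[2.0000 0.0000]
Step 4: x=[7.1250 9.8750] v=[0.5000 1.5000]

Answer: 7.1250 9.8750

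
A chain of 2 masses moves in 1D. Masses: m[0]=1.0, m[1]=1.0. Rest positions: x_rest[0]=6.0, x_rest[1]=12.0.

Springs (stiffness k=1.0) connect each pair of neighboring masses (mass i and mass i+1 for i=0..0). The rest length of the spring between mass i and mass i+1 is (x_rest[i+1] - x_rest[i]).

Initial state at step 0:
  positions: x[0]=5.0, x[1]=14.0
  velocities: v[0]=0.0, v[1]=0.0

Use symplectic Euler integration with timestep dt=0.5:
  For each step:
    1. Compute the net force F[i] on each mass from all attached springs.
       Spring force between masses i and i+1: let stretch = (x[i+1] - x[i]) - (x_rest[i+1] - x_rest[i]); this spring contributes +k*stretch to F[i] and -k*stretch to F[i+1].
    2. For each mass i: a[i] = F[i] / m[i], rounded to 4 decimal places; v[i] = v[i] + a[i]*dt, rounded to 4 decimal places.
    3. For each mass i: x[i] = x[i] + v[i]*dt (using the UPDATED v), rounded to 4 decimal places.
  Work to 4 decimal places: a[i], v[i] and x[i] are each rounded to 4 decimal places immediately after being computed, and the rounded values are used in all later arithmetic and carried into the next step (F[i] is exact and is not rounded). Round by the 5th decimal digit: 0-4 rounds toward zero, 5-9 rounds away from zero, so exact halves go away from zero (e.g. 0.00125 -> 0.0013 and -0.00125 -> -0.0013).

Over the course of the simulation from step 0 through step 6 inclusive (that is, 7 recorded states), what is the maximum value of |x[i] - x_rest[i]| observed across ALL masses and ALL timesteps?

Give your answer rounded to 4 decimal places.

Step 0: x=[5.0000 14.0000] v=[0.0000 0.0000]
Step 1: x=[5.7500 13.2500] v=[1.5000 -1.5000]
Step 2: x=[6.8750 12.1250] v=[2.2500 -2.2500]
Step 3: x=[7.8125 11.1875] v=[1.8750 -1.8750]
Step 4: x=[8.0938 10.9063] v=[0.5625 -0.5625]
Step 5: x=[7.5782 11.4220] v=[-1.0313 1.0313]
Step 6: x=[6.5235 12.4767] v=[-2.1094 2.1094]
Max displacement = 2.0938

Answer: 2.0938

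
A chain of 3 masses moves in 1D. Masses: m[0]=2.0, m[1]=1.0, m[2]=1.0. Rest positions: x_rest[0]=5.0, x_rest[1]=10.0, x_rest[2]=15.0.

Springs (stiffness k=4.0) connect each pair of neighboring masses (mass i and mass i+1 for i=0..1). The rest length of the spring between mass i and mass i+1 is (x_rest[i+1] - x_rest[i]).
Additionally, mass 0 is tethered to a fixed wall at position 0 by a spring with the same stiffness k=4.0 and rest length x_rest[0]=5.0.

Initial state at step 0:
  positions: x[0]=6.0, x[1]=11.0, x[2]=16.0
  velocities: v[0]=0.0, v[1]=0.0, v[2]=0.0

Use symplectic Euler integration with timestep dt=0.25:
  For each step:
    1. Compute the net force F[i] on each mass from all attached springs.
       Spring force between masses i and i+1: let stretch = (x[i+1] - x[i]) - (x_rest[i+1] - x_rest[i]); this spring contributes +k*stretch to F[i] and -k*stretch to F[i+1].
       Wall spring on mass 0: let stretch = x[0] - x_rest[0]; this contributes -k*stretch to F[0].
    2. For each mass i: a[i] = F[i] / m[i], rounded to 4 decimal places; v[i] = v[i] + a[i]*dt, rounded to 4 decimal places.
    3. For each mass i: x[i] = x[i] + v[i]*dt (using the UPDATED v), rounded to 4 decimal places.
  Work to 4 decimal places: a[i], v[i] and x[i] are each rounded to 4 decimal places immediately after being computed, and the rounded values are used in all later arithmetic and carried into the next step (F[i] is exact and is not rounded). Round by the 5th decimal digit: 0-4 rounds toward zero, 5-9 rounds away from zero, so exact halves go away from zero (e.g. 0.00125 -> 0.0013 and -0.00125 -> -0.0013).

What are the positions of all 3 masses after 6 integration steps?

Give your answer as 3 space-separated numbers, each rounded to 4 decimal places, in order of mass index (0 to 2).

Step 0: x=[6.0000 11.0000 16.0000] v=[0.0000 0.0000 0.0000]
Step 1: x=[5.8750 11.0000 16.0000] v=[-0.5000 0.0000 0.0000]
Step 2: x=[5.6563 10.9688 16.0000] v=[-0.8750 -0.1250 0.0000]
Step 3: x=[5.3946 10.8672 15.9922] v=[-1.0469 -0.4063 -0.0312]
Step 4: x=[5.1426 10.6787 15.9532] v=[-1.0079 -0.7539 -0.1562]
Step 5: x=[4.9398 10.4248 15.8455] v=[-0.8112 -1.0155 -0.4307]
Step 6: x=[4.8052 10.1549 15.6327] v=[-0.5386 -1.0798 -0.8514]

Answer: 4.8052 10.1549 15.6327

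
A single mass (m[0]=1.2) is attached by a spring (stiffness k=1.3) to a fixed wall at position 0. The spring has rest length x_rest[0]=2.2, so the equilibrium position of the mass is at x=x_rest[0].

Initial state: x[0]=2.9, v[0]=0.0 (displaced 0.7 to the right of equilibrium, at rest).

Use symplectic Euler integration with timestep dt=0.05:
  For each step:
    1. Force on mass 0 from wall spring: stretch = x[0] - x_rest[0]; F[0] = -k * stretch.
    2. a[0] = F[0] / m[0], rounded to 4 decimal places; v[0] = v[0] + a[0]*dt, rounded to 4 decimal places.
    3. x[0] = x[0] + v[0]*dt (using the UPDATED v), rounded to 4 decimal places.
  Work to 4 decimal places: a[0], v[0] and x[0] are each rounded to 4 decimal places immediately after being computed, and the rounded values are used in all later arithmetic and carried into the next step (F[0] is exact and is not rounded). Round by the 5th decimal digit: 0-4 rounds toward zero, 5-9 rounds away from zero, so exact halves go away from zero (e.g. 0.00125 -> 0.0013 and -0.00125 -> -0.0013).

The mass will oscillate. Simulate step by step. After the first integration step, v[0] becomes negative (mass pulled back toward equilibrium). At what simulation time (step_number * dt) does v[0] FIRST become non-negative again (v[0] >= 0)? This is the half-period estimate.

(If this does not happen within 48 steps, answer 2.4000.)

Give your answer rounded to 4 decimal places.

Answer: 2.4000

Derivation:
Step 0: x=[2.9000] v=[0.0000]
Step 1: x=[2.8981] v=[-0.0379]
Step 2: x=[2.8943] v=[-0.0757]
Step 3: x=[2.8886] v=[-0.1133]
Step 4: x=[2.8811] v=[-0.1506]
Step 5: x=[2.8717] v=[-0.1875]
Step 6: x=[2.8605] v=[-0.2239]
Step 7: x=[2.8475] v=[-0.2597]
Step 8: x=[2.8328] v=[-0.2948]
Step 9: x=[2.8163] v=[-0.3291]
Step 10: x=[2.7982] v=[-0.3625]
Step 11: x=[2.7785] v=[-0.3949]
Step 12: x=[2.7572] v=[-0.4262]
Step 13: x=[2.7344] v=[-0.4564]
Step 14: x=[2.7101] v=[-0.4853]
Step 15: x=[2.6845] v=[-0.5129]
Step 16: x=[2.6575] v=[-0.5391]
Step 17: x=[2.6293] v=[-0.5639]
Step 18: x=[2.5999] v=[-0.5872]
Step 19: x=[2.5695] v=[-0.6089]
Step 20: x=[2.5381] v=[-0.6289]
Step 21: x=[2.5057] v=[-0.6472]
Step 22: x=[2.4725] v=[-0.6638]
Step 23: x=[2.4386] v=[-0.6786]
Step 24: x=[2.4040] v=[-0.6915]
Step 25: x=[2.3689] v=[-0.7026]
Step 26: x=[2.3333] v=[-0.7118]
Step 27: x=[2.2974] v=[-0.7190]
Step 28: x=[2.2612] v=[-0.7243]
Step 29: x=[2.2248] v=[-0.7276]
Step 30: x=[2.1884] v=[-0.7289]
Step 31: x=[2.1520] v=[-0.7283]
Step 32: x=[2.1157] v=[-0.7257]
Step 33: x=[2.0796] v=[-0.7211]
Step 34: x=[2.0439] v=[-0.7146]
Step 35: x=[2.0086] v=[-0.7061]
Step 36: x=[1.9738] v=[-0.6957]
Step 37: x=[1.9396] v=[-0.6834]
Step 38: x=[1.9061] v=[-0.6693]
Step 39: x=[1.8734] v=[-0.6534]
Step 40: x=[1.8416] v=[-0.6357]
Step 41: x=[1.8108] v=[-0.6163]
Step 42: x=[1.7810] v=[-0.5952]
Step 43: x=[1.7524] v=[-0.5725]
Step 44: x=[1.7250] v=[-0.5483]
Step 45: x=[1.6989] v=[-0.5226]
Step 46: x=[1.6741] v=[-0.4955]
Step 47: x=[1.6508] v=[-0.4670]
Step 48: x=[1.6289] v=[-0.4373]
v[0] did not become non-negative within 48 steps; using fallback time=2.4000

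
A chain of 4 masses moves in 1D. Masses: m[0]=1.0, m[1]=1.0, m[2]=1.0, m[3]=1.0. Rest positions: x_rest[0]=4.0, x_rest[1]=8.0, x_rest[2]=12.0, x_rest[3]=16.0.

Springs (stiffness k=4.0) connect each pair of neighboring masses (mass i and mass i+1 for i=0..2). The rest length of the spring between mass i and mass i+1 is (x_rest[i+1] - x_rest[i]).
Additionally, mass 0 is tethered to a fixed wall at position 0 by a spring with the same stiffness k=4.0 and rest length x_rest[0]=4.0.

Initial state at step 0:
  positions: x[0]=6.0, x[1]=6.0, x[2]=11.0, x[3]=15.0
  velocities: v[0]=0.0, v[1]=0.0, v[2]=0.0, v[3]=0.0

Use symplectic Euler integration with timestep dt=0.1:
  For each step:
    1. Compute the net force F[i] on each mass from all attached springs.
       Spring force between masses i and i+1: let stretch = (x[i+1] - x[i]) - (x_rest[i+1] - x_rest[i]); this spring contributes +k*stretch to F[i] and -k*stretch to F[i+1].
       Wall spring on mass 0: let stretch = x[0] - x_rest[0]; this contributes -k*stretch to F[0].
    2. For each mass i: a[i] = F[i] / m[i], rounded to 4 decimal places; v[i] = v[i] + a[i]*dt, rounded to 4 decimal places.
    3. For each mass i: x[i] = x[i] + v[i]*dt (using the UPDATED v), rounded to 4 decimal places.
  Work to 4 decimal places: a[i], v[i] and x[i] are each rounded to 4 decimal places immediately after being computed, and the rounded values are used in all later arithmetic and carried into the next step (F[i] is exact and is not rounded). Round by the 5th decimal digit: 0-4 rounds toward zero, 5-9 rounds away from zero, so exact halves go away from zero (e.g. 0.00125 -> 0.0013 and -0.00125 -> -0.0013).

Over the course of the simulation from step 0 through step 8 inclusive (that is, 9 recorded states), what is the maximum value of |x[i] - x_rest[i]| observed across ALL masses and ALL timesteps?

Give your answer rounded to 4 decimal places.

Answer: 2.2477

Derivation:
Step 0: x=[6.0000 6.0000 11.0000 15.0000] v=[0.0000 0.0000 0.0000 0.0000]
Step 1: x=[5.7600 6.2000 10.9600 15.0000] v=[-2.4000 2.0000 -0.4000 0.0000]
Step 2: x=[5.3072 6.5728 10.8912 14.9984] v=[-4.5280 3.7280 -0.6880 -0.0160]
Step 3: x=[4.6927 7.0677 10.8140 14.9925] v=[-6.1446 4.9491 -0.7725 -0.0589]
Step 4: x=[3.9855 7.6175 10.7540 14.9795] v=[-7.0717 5.4976 -0.5996 -0.1303]
Step 5: x=[3.2642 8.1474 10.7376 14.9575] v=[-7.2131 5.2994 -0.1640 -0.2205]
Step 6: x=[2.6077 8.5856 10.7864 14.9267] v=[-6.5655 4.3822 0.4879 -0.3085]
Step 7: x=[2.0860 8.8727 10.9128 14.8902] v=[-5.2174 2.8714 1.2637 -0.3646]
Step 8: x=[1.7523 8.9700 11.1167 14.8546] v=[-3.3371 0.9728 2.0386 -0.3556]
Max displacement = 2.2477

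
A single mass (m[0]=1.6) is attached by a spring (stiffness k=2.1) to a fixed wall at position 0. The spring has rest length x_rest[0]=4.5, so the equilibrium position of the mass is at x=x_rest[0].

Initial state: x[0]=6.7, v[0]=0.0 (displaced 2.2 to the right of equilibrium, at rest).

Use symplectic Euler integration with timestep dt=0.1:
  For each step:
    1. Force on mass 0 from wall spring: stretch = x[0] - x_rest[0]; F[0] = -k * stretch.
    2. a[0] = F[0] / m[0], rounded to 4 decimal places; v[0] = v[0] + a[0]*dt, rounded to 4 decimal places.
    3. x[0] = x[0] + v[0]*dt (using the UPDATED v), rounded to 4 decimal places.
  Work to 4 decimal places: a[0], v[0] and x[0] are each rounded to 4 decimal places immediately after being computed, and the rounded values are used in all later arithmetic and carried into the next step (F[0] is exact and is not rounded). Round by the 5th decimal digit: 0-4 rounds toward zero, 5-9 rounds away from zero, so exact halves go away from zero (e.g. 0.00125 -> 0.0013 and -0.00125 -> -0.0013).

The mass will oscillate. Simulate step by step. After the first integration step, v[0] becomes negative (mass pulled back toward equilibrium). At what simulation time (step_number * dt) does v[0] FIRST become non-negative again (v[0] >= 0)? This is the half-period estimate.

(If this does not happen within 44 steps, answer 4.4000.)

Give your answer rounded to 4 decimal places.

Step 0: x=[6.7000] v=[0.0000]
Step 1: x=[6.6711] v=[-0.2888]
Step 2: x=[6.6137] v=[-0.5738]
Step 3: x=[6.5286] v=[-0.8512]
Step 4: x=[6.4169] v=[-1.1175]
Step 5: x=[6.2800] v=[-1.3691]
Step 6: x=[6.1197] v=[-1.6027]
Step 7: x=[5.9382] v=[-1.8153]
Step 8: x=[5.7378] v=[-2.0041]
Step 9: x=[5.5211] v=[-2.1666]
Step 10: x=[5.2910] v=[-2.3006]
Step 11: x=[5.0506] v=[-2.4044]
Step 12: x=[4.8029] v=[-2.4767]
Step 13: x=[4.5513] v=[-2.5165]
Step 14: x=[4.2990] v=[-2.5232]
Step 15: x=[4.0493] v=[-2.4968]
Step 16: x=[3.8055] v=[-2.4377]
Step 17: x=[3.5708] v=[-2.3466]
Step 18: x=[3.3483] v=[-2.2246]
Step 19: x=[3.1410] v=[-2.0734]
Step 20: x=[2.9515] v=[-1.8950]
Step 21: x=[2.7823] v=[-1.6918]
Step 22: x=[2.6357] v=[-1.4664]
Step 23: x=[2.5135] v=[-1.2217]
Step 24: x=[2.4174] v=[-0.9610]
Step 25: x=[2.3486] v=[-0.6877]
Step 26: x=[2.3081] v=[-0.4053]
Step 27: x=[2.2963] v=[-0.1176]
Step 28: x=[2.3135] v=[0.1716]
First v>=0 after going negative at step 28, time=2.8000

Answer: 2.8000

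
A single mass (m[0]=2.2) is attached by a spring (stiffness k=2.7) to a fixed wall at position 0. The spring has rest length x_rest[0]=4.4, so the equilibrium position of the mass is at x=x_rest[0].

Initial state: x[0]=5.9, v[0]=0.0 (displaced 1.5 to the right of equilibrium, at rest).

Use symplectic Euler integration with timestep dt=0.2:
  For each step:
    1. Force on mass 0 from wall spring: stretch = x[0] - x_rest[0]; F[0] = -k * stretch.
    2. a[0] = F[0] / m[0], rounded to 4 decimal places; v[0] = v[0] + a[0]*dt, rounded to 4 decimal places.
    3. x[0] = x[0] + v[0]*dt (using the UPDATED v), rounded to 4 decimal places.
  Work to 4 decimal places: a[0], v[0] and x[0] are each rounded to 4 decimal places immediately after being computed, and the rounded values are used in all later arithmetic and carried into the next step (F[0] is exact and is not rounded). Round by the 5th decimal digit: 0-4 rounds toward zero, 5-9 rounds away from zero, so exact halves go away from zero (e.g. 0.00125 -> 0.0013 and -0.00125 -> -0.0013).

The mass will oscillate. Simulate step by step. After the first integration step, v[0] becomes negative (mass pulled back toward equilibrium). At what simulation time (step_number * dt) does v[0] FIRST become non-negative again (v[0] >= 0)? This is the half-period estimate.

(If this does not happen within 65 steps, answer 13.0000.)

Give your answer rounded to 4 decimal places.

Answer: 3.0000

Derivation:
Step 0: x=[5.9000] v=[0.0000]
Step 1: x=[5.8264] v=[-0.3682]
Step 2: x=[5.6827] v=[-0.7183]
Step 3: x=[5.4761] v=[-1.0331]
Step 4: x=[5.2167] v=[-1.2972]
Step 5: x=[4.9172] v=[-1.4977]
Step 6: x=[4.5923] v=[-1.6246]
Step 7: x=[4.2579] v=[-1.6718]
Step 8: x=[3.9305] v=[-1.6369]
Step 9: x=[3.6262] v=[-1.5217]
Step 10: x=[3.3598] v=[-1.3318]
Step 11: x=[3.1445] v=[-1.0765]
Step 12: x=[2.9908] v=[-0.7683]
Step 13: x=[2.9063] v=[-0.4224]
Step 14: x=[2.8951] v=[-0.0558]
Step 15: x=[2.9578] v=[0.3136]
First v>=0 after going negative at step 15, time=3.0000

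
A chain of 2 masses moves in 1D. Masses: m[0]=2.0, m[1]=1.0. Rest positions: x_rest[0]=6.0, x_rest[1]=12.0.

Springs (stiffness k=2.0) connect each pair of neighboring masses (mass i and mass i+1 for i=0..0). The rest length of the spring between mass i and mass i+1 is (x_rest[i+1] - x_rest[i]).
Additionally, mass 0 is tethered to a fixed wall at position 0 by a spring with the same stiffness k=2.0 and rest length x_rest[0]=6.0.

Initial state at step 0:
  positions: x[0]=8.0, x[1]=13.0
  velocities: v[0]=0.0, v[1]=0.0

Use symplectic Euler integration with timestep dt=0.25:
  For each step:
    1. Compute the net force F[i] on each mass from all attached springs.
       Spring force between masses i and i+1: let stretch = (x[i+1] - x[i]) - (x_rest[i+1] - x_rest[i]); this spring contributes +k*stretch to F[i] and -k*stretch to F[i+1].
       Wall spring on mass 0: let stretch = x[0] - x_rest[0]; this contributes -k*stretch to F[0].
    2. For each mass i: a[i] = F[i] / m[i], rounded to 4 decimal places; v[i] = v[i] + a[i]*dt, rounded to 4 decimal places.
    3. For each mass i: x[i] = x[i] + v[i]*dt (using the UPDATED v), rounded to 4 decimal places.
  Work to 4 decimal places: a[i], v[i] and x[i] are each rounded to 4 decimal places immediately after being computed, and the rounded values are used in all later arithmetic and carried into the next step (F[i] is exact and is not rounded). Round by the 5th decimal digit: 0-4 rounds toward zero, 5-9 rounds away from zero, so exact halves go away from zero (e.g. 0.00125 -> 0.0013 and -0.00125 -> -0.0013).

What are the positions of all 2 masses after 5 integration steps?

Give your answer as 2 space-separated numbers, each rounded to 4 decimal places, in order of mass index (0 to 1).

Step 0: x=[8.0000 13.0000] v=[0.0000 0.0000]
Step 1: x=[7.8125 13.1250] v=[-0.7500 0.5000]
Step 2: x=[7.4688 13.3360] v=[-1.3750 0.8438]
Step 3: x=[7.0250 13.5636] v=[-1.7754 0.9102]
Step 4: x=[6.5508 13.7238] v=[-1.8970 0.6409]
Step 5: x=[6.1154 13.7374] v=[-1.7415 0.0544]

Answer: 6.1154 13.7374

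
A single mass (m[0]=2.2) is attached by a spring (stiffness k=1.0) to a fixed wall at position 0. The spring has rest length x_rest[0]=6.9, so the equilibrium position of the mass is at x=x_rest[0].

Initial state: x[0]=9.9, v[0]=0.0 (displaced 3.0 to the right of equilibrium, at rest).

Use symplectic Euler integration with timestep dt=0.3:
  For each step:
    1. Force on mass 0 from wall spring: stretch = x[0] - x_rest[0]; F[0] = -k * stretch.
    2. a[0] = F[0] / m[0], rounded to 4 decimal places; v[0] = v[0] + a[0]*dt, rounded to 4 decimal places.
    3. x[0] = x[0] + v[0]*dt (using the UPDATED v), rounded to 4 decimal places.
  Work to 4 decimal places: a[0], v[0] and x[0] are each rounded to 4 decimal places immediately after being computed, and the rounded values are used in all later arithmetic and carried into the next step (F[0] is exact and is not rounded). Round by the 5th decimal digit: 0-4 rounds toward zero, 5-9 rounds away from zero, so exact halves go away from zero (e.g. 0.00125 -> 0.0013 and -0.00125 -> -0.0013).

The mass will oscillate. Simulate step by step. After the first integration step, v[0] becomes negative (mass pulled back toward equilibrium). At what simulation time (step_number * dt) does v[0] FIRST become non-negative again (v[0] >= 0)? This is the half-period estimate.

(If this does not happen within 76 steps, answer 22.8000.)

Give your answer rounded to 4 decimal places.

Answer: 4.8000

Derivation:
Step 0: x=[9.9000] v=[0.0000]
Step 1: x=[9.7773] v=[-0.4091]
Step 2: x=[9.5369] v=[-0.8015]
Step 3: x=[9.1886] v=[-1.1611]
Step 4: x=[8.7466] v=[-1.4732]
Step 5: x=[8.2291] v=[-1.7250]
Step 6: x=[7.6572] v=[-1.9062]
Step 7: x=[7.0544] v=[-2.0095]
Step 8: x=[6.4452] v=[-2.0306]
Step 9: x=[5.8546] v=[-1.9686]
Step 10: x=[5.3068] v=[-1.8260]
Step 11: x=[4.8242] v=[-1.6087]
Step 12: x=[4.4265] v=[-1.3257]
Step 13: x=[4.1300] v=[-0.9884]
Step 14: x=[3.9468] v=[-0.6107]
Step 15: x=[3.8844] v=[-0.2080]
Step 16: x=[3.9454] v=[0.2032]
First v>=0 after going negative at step 16, time=4.8000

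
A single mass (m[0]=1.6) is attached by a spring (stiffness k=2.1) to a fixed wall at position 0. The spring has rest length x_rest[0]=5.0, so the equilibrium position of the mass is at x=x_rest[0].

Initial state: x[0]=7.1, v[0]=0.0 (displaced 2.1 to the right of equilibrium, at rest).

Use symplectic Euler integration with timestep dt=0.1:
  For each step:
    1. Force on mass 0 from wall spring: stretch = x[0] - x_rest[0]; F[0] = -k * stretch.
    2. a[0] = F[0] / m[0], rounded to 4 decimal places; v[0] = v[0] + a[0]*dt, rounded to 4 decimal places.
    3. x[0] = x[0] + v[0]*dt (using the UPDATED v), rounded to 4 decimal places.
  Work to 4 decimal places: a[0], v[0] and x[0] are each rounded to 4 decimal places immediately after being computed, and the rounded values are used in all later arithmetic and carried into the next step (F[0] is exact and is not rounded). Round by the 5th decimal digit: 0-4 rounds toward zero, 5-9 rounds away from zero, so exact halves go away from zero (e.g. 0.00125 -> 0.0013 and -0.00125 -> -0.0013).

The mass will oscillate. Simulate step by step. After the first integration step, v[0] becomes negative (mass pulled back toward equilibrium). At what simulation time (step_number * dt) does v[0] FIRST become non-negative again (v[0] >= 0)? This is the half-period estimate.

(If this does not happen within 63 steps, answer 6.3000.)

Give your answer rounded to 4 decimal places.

Step 0: x=[7.1000] v=[0.0000]
Step 1: x=[7.0724] v=[-0.2756]
Step 2: x=[7.0176] v=[-0.5476]
Step 3: x=[6.9364] v=[-0.8124]
Step 4: x=[6.8297] v=[-1.0666]
Step 5: x=[6.6990] v=[-1.3068]
Step 6: x=[6.5460] v=[-1.5298]
Step 7: x=[6.3727] v=[-1.7327]
Step 8: x=[6.1814] v=[-1.9129]
Step 9: x=[5.9746] v=[-2.0680]
Step 10: x=[5.7550] v=[-2.1959]
Step 11: x=[5.5255] v=[-2.2950]
Step 12: x=[5.2891] v=[-2.3640]
Step 13: x=[5.0489] v=[-2.4019]
Step 14: x=[4.8081] v=[-2.4083]
Step 15: x=[4.5698] v=[-2.3831]
Step 16: x=[4.3371] v=[-2.3266]
Step 17: x=[4.1131] v=[-2.2396]
Step 18: x=[3.9008] v=[-2.1232]
Step 19: x=[3.7029] v=[-1.9789]
Step 20: x=[3.5220] v=[-1.8087]
Step 21: x=[3.3605] v=[-1.6147]
Step 22: x=[3.2206] v=[-1.3995]
Step 23: x=[3.1040] v=[-1.1660]
Step 24: x=[3.0123] v=[-0.9172]
Step 25: x=[2.9467] v=[-0.6563]
Step 26: x=[2.9080] v=[-0.3868]
Step 27: x=[2.8968] v=[-0.1122]
Step 28: x=[2.9132] v=[0.1639]
First v>=0 after going negative at step 28, time=2.8000

Answer: 2.8000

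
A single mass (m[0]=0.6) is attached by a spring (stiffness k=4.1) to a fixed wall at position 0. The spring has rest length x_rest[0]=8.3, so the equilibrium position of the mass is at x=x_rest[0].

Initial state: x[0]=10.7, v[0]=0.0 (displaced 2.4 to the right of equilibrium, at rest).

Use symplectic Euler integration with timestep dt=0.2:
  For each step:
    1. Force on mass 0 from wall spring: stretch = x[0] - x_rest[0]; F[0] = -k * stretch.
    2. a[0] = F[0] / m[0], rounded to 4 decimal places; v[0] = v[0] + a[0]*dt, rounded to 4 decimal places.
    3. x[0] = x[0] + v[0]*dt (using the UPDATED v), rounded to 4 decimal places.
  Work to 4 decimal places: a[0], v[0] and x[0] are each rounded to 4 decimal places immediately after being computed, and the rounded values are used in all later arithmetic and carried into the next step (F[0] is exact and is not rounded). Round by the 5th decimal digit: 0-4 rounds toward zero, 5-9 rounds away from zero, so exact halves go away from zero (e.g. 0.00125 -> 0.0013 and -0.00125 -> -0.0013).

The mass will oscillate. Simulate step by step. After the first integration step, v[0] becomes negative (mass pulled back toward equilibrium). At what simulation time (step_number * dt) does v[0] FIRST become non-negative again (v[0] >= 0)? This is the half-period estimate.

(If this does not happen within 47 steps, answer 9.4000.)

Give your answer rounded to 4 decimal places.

Answer: 1.2000

Derivation:
Step 0: x=[10.7000] v=[0.0000]
Step 1: x=[10.0440] v=[-3.2800]
Step 2: x=[8.9113] v=[-5.6635]
Step 3: x=[7.6115] v=[-6.4989]
Step 4: x=[6.4999] v=[-5.5579]
Step 5: x=[5.8803] v=[-3.0978]
Step 6: x=[5.9221] v=[0.2091]
First v>=0 after going negative at step 6, time=1.2000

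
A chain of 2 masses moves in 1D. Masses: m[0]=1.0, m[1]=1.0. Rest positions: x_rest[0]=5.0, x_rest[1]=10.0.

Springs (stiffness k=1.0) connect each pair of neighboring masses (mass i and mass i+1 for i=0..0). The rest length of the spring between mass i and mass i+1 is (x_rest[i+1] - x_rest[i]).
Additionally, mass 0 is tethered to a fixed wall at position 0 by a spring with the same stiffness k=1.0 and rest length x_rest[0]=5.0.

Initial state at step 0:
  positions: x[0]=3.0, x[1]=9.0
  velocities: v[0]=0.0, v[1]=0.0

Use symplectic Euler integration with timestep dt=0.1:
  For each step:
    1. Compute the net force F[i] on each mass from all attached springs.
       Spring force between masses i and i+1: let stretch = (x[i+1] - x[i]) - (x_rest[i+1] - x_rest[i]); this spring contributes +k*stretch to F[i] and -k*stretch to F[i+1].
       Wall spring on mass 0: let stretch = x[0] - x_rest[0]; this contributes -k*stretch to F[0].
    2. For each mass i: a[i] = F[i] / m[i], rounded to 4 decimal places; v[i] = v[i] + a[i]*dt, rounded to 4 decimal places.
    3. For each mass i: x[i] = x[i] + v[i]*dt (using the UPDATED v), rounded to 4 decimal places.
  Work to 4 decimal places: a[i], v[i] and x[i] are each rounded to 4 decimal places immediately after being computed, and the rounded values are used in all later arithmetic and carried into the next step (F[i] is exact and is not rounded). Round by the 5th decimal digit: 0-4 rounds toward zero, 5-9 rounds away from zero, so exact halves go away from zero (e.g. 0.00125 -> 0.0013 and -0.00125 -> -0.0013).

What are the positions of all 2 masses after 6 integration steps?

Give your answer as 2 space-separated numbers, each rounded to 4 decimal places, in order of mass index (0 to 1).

Answer: 3.5825 8.8171

Derivation:
Step 0: x=[3.0000 9.0000] v=[0.0000 0.0000]
Step 1: x=[3.0300 8.9900] v=[0.3000 -0.1000]
Step 2: x=[3.0893 8.9704] v=[0.5930 -0.1960]
Step 3: x=[3.1765 8.9420] v=[0.8722 -0.2841]
Step 4: x=[3.2896 8.9059] v=[1.1311 -0.3607]
Step 5: x=[3.4260 8.8637] v=[1.3638 -0.4223]
Step 6: x=[3.5825 8.8171] v=[1.5650 -0.4661]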